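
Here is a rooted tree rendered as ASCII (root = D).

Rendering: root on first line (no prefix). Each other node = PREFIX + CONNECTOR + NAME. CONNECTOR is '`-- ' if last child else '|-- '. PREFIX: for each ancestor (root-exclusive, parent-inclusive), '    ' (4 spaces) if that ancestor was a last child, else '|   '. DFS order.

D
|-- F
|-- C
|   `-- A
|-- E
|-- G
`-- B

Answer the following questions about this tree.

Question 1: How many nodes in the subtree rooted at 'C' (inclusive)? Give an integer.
Answer: 2

Derivation:
Subtree rooted at C contains: A, C
Count = 2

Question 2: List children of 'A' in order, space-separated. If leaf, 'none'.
Answer: none

Derivation:
Node A's children (from adjacency): (leaf)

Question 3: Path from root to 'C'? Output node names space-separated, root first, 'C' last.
Walk down from root: D -> C

Answer: D C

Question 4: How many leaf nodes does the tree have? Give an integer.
Answer: 5

Derivation:
Leaves (nodes with no children): A, B, E, F, G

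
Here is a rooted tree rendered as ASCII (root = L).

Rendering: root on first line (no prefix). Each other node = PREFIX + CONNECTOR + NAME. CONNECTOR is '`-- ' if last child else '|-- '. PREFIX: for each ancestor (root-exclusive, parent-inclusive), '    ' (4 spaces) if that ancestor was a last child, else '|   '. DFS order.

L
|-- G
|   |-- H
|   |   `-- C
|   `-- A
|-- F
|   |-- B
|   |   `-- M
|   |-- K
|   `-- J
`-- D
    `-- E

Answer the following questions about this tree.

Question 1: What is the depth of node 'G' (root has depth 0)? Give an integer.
Path from root to G: L -> G
Depth = number of edges = 1

Answer: 1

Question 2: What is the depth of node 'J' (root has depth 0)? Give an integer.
Path from root to J: L -> F -> J
Depth = number of edges = 2

Answer: 2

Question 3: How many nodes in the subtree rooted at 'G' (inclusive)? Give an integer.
Subtree rooted at G contains: A, C, G, H
Count = 4

Answer: 4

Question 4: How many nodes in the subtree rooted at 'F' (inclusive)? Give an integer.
Answer: 5

Derivation:
Subtree rooted at F contains: B, F, J, K, M
Count = 5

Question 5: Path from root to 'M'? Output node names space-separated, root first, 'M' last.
Answer: L F B M

Derivation:
Walk down from root: L -> F -> B -> M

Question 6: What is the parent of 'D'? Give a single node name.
Scan adjacency: D appears as child of L

Answer: L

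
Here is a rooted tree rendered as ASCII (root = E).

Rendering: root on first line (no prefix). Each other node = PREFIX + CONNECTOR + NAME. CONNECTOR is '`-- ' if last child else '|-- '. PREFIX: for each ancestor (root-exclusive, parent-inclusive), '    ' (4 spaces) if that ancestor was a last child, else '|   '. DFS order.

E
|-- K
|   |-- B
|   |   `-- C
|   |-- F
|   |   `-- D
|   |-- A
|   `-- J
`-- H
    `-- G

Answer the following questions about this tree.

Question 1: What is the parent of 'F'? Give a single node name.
Scan adjacency: F appears as child of K

Answer: K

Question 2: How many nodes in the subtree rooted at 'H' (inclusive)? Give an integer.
Subtree rooted at H contains: G, H
Count = 2

Answer: 2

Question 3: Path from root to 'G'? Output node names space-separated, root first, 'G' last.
Answer: E H G

Derivation:
Walk down from root: E -> H -> G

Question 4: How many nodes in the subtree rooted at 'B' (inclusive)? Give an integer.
Subtree rooted at B contains: B, C
Count = 2

Answer: 2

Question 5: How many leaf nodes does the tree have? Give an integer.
Answer: 5

Derivation:
Leaves (nodes with no children): A, C, D, G, J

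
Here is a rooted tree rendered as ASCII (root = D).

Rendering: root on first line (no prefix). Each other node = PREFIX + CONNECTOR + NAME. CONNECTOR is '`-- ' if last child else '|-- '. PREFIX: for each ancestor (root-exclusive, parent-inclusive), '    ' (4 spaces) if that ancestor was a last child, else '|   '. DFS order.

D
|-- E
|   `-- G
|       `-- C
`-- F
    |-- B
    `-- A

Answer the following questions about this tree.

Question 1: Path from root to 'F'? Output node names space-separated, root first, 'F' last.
Walk down from root: D -> F

Answer: D F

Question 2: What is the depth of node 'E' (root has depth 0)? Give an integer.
Path from root to E: D -> E
Depth = number of edges = 1

Answer: 1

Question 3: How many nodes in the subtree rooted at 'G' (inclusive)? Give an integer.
Subtree rooted at G contains: C, G
Count = 2

Answer: 2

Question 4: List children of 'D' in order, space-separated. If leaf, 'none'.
Answer: E F

Derivation:
Node D's children (from adjacency): E, F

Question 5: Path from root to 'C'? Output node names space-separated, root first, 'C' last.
Walk down from root: D -> E -> G -> C

Answer: D E G C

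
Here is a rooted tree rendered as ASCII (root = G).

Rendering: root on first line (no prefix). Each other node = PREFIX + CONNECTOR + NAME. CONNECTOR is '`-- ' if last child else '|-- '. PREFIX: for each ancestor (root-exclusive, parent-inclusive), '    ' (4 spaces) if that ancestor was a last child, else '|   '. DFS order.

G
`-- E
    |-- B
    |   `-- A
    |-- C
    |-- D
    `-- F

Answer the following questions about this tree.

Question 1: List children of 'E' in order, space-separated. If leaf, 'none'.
Answer: B C D F

Derivation:
Node E's children (from adjacency): B, C, D, F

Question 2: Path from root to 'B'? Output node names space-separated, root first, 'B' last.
Answer: G E B

Derivation:
Walk down from root: G -> E -> B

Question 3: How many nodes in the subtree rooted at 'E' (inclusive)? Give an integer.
Answer: 6

Derivation:
Subtree rooted at E contains: A, B, C, D, E, F
Count = 6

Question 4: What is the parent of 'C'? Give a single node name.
Scan adjacency: C appears as child of E

Answer: E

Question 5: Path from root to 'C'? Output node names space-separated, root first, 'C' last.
Walk down from root: G -> E -> C

Answer: G E C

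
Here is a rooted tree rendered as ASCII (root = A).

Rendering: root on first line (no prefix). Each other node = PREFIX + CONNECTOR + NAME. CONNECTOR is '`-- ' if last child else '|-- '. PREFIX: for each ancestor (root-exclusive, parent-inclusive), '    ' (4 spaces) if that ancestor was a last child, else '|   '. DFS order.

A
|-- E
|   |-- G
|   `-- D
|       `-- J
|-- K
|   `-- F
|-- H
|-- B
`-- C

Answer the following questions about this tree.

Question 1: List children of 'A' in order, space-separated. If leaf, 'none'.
Answer: E K H B C

Derivation:
Node A's children (from adjacency): E, K, H, B, C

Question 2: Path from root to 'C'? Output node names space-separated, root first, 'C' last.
Answer: A C

Derivation:
Walk down from root: A -> C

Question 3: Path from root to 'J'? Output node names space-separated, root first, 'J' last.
Walk down from root: A -> E -> D -> J

Answer: A E D J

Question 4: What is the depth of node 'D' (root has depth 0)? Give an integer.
Answer: 2

Derivation:
Path from root to D: A -> E -> D
Depth = number of edges = 2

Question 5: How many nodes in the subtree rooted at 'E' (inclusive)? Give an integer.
Subtree rooted at E contains: D, E, G, J
Count = 4

Answer: 4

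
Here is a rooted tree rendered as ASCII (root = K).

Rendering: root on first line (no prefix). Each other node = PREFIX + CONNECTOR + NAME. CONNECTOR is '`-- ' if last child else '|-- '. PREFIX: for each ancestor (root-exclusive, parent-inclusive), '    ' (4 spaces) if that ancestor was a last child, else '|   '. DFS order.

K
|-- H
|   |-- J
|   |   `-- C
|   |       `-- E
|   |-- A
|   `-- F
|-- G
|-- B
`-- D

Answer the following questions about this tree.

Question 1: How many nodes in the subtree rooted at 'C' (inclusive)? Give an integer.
Answer: 2

Derivation:
Subtree rooted at C contains: C, E
Count = 2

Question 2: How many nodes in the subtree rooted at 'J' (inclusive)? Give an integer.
Subtree rooted at J contains: C, E, J
Count = 3

Answer: 3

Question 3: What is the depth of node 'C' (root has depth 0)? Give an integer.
Answer: 3

Derivation:
Path from root to C: K -> H -> J -> C
Depth = number of edges = 3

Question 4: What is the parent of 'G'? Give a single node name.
Scan adjacency: G appears as child of K

Answer: K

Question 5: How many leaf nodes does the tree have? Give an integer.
Leaves (nodes with no children): A, B, D, E, F, G

Answer: 6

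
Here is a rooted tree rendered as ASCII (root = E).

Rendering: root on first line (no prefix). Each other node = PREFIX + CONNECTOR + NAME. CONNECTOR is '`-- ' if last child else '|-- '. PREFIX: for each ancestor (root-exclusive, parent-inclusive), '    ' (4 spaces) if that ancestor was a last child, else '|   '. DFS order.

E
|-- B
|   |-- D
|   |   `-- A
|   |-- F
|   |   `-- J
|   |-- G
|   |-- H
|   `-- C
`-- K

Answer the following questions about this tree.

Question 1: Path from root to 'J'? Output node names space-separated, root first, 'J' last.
Walk down from root: E -> B -> F -> J

Answer: E B F J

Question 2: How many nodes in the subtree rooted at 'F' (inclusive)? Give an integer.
Subtree rooted at F contains: F, J
Count = 2

Answer: 2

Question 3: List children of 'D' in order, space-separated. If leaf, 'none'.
Node D's children (from adjacency): A

Answer: A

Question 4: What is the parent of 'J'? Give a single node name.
Scan adjacency: J appears as child of F

Answer: F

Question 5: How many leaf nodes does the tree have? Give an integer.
Leaves (nodes with no children): A, C, G, H, J, K

Answer: 6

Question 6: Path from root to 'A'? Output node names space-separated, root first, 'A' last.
Answer: E B D A

Derivation:
Walk down from root: E -> B -> D -> A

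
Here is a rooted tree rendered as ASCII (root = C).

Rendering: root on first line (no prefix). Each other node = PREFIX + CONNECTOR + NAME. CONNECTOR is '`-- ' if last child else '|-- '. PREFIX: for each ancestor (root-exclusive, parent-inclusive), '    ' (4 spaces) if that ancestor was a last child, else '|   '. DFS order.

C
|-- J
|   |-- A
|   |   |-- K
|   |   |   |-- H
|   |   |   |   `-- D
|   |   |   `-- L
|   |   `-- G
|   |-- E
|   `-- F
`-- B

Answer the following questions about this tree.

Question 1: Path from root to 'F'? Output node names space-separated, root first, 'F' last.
Answer: C J F

Derivation:
Walk down from root: C -> J -> F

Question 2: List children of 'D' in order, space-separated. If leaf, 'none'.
Node D's children (from adjacency): (leaf)

Answer: none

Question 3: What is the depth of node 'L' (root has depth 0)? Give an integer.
Answer: 4

Derivation:
Path from root to L: C -> J -> A -> K -> L
Depth = number of edges = 4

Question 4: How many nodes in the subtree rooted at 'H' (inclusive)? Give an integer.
Subtree rooted at H contains: D, H
Count = 2

Answer: 2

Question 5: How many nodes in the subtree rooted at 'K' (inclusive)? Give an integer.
Answer: 4

Derivation:
Subtree rooted at K contains: D, H, K, L
Count = 4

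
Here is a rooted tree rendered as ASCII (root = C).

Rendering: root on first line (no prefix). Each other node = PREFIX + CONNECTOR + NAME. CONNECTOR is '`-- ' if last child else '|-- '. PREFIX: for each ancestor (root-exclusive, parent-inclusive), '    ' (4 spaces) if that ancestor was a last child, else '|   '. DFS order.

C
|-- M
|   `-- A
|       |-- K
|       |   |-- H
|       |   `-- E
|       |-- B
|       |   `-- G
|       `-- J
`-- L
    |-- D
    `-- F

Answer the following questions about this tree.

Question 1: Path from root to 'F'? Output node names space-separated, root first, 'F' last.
Answer: C L F

Derivation:
Walk down from root: C -> L -> F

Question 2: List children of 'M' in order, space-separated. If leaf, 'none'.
Answer: A

Derivation:
Node M's children (from adjacency): A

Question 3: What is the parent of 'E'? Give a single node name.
Scan adjacency: E appears as child of K

Answer: K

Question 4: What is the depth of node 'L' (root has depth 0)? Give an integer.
Answer: 1

Derivation:
Path from root to L: C -> L
Depth = number of edges = 1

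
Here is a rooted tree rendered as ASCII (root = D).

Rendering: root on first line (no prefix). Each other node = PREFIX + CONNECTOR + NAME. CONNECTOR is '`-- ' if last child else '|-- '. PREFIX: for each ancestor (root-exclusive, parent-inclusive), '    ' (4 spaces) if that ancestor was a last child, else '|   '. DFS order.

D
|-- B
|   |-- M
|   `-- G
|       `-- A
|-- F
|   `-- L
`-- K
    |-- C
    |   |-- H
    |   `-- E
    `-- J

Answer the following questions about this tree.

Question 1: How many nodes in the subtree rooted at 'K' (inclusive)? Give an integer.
Answer: 5

Derivation:
Subtree rooted at K contains: C, E, H, J, K
Count = 5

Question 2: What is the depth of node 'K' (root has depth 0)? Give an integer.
Path from root to K: D -> K
Depth = number of edges = 1

Answer: 1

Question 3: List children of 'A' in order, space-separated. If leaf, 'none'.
Node A's children (from adjacency): (leaf)

Answer: none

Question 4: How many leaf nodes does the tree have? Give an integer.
Answer: 6

Derivation:
Leaves (nodes with no children): A, E, H, J, L, M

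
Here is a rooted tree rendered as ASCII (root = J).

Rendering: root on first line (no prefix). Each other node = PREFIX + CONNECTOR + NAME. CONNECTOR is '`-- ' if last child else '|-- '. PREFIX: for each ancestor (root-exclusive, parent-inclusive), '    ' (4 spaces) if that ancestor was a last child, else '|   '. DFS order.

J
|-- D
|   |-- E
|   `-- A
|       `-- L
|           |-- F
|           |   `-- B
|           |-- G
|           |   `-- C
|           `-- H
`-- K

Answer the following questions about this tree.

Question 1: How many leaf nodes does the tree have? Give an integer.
Answer: 5

Derivation:
Leaves (nodes with no children): B, C, E, H, K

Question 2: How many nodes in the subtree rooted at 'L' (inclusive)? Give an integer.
Answer: 6

Derivation:
Subtree rooted at L contains: B, C, F, G, H, L
Count = 6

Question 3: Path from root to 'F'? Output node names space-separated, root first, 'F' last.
Walk down from root: J -> D -> A -> L -> F

Answer: J D A L F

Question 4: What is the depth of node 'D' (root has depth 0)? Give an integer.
Path from root to D: J -> D
Depth = number of edges = 1

Answer: 1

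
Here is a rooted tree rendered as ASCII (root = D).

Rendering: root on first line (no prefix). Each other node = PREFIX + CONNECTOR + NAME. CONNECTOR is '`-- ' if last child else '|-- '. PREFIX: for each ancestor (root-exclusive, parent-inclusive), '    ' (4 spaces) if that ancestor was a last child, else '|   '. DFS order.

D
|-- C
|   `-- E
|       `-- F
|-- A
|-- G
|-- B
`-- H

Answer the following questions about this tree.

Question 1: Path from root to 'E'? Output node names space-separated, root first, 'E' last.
Answer: D C E

Derivation:
Walk down from root: D -> C -> E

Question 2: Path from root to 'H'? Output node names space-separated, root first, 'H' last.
Answer: D H

Derivation:
Walk down from root: D -> H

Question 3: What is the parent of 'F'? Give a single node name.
Scan adjacency: F appears as child of E

Answer: E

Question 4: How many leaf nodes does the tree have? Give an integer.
Leaves (nodes with no children): A, B, F, G, H

Answer: 5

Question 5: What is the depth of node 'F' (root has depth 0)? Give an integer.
Answer: 3

Derivation:
Path from root to F: D -> C -> E -> F
Depth = number of edges = 3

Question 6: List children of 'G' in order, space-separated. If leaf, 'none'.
Answer: none

Derivation:
Node G's children (from adjacency): (leaf)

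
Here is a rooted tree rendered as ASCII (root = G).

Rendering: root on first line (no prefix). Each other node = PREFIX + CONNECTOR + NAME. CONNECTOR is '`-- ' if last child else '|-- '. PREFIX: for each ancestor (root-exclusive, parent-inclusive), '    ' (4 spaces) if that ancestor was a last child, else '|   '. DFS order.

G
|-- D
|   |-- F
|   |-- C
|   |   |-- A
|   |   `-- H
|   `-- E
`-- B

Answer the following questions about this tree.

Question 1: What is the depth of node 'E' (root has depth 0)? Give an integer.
Answer: 2

Derivation:
Path from root to E: G -> D -> E
Depth = number of edges = 2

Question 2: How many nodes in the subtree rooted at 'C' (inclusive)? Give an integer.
Subtree rooted at C contains: A, C, H
Count = 3

Answer: 3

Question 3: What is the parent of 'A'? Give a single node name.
Scan adjacency: A appears as child of C

Answer: C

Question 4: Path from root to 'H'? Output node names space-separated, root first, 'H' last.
Answer: G D C H

Derivation:
Walk down from root: G -> D -> C -> H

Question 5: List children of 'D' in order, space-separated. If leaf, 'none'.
Answer: F C E

Derivation:
Node D's children (from adjacency): F, C, E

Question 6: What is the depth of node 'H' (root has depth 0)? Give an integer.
Answer: 3

Derivation:
Path from root to H: G -> D -> C -> H
Depth = number of edges = 3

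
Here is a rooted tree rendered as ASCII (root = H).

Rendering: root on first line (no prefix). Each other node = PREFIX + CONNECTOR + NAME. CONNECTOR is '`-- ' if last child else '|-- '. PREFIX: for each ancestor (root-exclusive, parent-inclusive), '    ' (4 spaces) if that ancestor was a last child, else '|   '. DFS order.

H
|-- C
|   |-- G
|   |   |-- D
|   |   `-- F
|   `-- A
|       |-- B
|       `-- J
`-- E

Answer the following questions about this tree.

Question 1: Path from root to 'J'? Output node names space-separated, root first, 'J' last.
Answer: H C A J

Derivation:
Walk down from root: H -> C -> A -> J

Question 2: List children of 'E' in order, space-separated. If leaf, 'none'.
Answer: none

Derivation:
Node E's children (from adjacency): (leaf)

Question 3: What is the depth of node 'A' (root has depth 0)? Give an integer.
Path from root to A: H -> C -> A
Depth = number of edges = 2

Answer: 2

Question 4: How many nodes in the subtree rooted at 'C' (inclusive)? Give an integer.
Answer: 7

Derivation:
Subtree rooted at C contains: A, B, C, D, F, G, J
Count = 7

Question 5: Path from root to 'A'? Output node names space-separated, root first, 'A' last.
Walk down from root: H -> C -> A

Answer: H C A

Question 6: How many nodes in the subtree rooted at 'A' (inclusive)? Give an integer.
Subtree rooted at A contains: A, B, J
Count = 3

Answer: 3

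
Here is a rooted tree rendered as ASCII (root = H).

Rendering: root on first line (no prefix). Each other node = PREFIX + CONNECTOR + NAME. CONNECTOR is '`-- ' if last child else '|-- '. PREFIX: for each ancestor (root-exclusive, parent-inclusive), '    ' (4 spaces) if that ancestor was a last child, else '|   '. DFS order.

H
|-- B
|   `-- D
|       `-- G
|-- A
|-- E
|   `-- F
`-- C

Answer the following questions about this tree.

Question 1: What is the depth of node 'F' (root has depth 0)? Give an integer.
Path from root to F: H -> E -> F
Depth = number of edges = 2

Answer: 2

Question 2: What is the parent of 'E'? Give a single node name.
Scan adjacency: E appears as child of H

Answer: H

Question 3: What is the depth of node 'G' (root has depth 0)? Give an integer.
Answer: 3

Derivation:
Path from root to G: H -> B -> D -> G
Depth = number of edges = 3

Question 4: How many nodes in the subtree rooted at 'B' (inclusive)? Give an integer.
Subtree rooted at B contains: B, D, G
Count = 3

Answer: 3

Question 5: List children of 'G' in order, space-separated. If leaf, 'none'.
Node G's children (from adjacency): (leaf)

Answer: none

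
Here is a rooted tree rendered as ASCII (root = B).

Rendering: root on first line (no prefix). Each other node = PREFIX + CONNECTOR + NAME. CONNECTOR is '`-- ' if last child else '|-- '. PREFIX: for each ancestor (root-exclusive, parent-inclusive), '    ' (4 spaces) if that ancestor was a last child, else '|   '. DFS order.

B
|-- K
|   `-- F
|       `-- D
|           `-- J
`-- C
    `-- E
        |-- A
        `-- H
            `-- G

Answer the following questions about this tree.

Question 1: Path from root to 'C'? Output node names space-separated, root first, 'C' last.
Walk down from root: B -> C

Answer: B C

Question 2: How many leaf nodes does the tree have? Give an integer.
Answer: 3

Derivation:
Leaves (nodes with no children): A, G, J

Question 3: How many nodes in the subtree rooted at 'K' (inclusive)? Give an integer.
Subtree rooted at K contains: D, F, J, K
Count = 4

Answer: 4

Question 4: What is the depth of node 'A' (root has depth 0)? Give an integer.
Answer: 3

Derivation:
Path from root to A: B -> C -> E -> A
Depth = number of edges = 3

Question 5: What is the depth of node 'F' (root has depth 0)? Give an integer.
Path from root to F: B -> K -> F
Depth = number of edges = 2

Answer: 2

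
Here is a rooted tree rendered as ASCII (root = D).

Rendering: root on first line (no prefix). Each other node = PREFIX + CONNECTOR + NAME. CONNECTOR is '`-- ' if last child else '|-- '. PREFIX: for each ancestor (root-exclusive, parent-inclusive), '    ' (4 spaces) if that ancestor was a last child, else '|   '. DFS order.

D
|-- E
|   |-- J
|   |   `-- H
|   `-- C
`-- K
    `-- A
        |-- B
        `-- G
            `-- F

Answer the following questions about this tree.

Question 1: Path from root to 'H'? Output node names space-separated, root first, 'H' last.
Answer: D E J H

Derivation:
Walk down from root: D -> E -> J -> H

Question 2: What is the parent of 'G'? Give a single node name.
Scan adjacency: G appears as child of A

Answer: A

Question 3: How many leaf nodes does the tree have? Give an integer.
Answer: 4

Derivation:
Leaves (nodes with no children): B, C, F, H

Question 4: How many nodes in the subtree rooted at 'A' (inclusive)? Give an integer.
Answer: 4

Derivation:
Subtree rooted at A contains: A, B, F, G
Count = 4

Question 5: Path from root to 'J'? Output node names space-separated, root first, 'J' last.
Answer: D E J

Derivation:
Walk down from root: D -> E -> J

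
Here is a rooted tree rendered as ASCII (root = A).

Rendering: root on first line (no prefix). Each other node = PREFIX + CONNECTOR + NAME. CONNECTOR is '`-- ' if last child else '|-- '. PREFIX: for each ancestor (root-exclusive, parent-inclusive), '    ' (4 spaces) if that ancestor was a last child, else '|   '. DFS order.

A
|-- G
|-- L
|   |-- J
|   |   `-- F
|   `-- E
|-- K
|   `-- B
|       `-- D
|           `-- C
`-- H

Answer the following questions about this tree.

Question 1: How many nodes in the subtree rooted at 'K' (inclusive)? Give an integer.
Subtree rooted at K contains: B, C, D, K
Count = 4

Answer: 4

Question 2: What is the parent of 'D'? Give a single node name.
Scan adjacency: D appears as child of B

Answer: B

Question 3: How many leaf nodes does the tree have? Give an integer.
Answer: 5

Derivation:
Leaves (nodes with no children): C, E, F, G, H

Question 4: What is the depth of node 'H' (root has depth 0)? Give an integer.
Answer: 1

Derivation:
Path from root to H: A -> H
Depth = number of edges = 1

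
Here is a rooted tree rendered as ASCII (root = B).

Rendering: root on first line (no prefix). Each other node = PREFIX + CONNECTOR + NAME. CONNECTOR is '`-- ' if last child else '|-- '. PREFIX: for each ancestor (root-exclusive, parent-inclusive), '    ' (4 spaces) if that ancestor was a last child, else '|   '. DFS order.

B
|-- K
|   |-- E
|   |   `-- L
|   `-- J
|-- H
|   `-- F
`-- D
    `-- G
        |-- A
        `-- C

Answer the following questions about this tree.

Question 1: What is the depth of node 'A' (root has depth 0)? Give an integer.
Answer: 3

Derivation:
Path from root to A: B -> D -> G -> A
Depth = number of edges = 3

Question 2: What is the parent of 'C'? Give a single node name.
Scan adjacency: C appears as child of G

Answer: G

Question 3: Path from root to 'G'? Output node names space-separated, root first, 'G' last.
Walk down from root: B -> D -> G

Answer: B D G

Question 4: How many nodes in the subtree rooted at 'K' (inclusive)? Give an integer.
Answer: 4

Derivation:
Subtree rooted at K contains: E, J, K, L
Count = 4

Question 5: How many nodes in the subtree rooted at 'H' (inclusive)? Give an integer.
Answer: 2

Derivation:
Subtree rooted at H contains: F, H
Count = 2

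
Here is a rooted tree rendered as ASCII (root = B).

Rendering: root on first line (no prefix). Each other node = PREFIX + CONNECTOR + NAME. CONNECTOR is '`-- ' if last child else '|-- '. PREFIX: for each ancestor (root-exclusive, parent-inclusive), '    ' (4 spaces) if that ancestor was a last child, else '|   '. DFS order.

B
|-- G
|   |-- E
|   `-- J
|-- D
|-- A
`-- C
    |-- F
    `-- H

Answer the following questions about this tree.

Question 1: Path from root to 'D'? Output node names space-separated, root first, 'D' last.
Walk down from root: B -> D

Answer: B D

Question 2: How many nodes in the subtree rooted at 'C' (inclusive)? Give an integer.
Subtree rooted at C contains: C, F, H
Count = 3

Answer: 3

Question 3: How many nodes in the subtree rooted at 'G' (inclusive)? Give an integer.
Subtree rooted at G contains: E, G, J
Count = 3

Answer: 3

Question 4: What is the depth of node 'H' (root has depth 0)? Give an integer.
Answer: 2

Derivation:
Path from root to H: B -> C -> H
Depth = number of edges = 2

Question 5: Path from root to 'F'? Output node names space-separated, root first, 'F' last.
Walk down from root: B -> C -> F

Answer: B C F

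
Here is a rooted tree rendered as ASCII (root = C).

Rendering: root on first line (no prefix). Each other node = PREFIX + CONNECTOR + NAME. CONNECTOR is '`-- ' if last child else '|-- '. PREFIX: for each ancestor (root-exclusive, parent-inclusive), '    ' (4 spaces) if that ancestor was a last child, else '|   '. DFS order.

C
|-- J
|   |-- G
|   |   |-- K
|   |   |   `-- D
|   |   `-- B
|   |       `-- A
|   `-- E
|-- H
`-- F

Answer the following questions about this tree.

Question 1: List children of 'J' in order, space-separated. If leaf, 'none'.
Node J's children (from adjacency): G, E

Answer: G E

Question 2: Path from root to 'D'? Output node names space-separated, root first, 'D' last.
Answer: C J G K D

Derivation:
Walk down from root: C -> J -> G -> K -> D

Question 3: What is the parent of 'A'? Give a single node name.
Answer: B

Derivation:
Scan adjacency: A appears as child of B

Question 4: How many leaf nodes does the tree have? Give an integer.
Leaves (nodes with no children): A, D, E, F, H

Answer: 5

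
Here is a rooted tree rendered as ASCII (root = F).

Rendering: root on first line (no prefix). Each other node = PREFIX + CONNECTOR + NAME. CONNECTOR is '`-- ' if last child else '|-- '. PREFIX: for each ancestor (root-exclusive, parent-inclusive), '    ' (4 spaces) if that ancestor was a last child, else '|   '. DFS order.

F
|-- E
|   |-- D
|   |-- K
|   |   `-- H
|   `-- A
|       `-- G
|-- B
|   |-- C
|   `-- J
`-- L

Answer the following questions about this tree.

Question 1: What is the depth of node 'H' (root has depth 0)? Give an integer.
Answer: 3

Derivation:
Path from root to H: F -> E -> K -> H
Depth = number of edges = 3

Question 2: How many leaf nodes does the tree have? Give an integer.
Answer: 6

Derivation:
Leaves (nodes with no children): C, D, G, H, J, L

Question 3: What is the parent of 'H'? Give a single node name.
Answer: K

Derivation:
Scan adjacency: H appears as child of K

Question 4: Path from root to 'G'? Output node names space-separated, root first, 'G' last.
Walk down from root: F -> E -> A -> G

Answer: F E A G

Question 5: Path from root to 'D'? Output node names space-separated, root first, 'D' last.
Walk down from root: F -> E -> D

Answer: F E D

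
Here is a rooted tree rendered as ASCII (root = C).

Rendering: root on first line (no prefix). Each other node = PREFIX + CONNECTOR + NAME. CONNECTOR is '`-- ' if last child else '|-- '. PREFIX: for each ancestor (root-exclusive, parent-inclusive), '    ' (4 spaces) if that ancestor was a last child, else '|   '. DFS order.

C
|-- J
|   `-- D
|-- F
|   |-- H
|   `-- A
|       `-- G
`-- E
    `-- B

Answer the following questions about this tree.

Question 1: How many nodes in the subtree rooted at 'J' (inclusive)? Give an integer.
Subtree rooted at J contains: D, J
Count = 2

Answer: 2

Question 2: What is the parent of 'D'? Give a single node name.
Scan adjacency: D appears as child of J

Answer: J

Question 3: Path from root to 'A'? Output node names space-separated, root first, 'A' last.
Answer: C F A

Derivation:
Walk down from root: C -> F -> A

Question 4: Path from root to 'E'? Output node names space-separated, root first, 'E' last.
Answer: C E

Derivation:
Walk down from root: C -> E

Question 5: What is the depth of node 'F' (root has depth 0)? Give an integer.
Answer: 1

Derivation:
Path from root to F: C -> F
Depth = number of edges = 1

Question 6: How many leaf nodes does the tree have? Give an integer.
Answer: 4

Derivation:
Leaves (nodes with no children): B, D, G, H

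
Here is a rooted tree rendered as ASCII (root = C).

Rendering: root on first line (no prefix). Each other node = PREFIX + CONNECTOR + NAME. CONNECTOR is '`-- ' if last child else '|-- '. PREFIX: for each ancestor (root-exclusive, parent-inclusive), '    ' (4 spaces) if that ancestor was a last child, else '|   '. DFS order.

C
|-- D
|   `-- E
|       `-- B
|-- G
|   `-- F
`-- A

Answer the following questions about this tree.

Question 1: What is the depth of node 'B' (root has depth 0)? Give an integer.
Path from root to B: C -> D -> E -> B
Depth = number of edges = 3

Answer: 3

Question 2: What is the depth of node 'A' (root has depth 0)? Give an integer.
Path from root to A: C -> A
Depth = number of edges = 1

Answer: 1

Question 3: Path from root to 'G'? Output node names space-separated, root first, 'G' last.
Walk down from root: C -> G

Answer: C G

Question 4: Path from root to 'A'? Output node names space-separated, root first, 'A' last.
Walk down from root: C -> A

Answer: C A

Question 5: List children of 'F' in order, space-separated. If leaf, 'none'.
Answer: none

Derivation:
Node F's children (from adjacency): (leaf)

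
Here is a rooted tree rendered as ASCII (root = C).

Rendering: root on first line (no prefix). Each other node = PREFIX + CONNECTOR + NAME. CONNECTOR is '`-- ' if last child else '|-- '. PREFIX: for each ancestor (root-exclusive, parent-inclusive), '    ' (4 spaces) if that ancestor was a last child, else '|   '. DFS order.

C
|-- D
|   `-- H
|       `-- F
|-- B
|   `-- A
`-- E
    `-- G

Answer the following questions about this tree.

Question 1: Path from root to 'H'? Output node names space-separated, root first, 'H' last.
Walk down from root: C -> D -> H

Answer: C D H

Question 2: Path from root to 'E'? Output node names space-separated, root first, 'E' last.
Answer: C E

Derivation:
Walk down from root: C -> E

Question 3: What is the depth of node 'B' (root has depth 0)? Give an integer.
Path from root to B: C -> B
Depth = number of edges = 1

Answer: 1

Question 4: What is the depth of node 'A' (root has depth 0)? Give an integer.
Path from root to A: C -> B -> A
Depth = number of edges = 2

Answer: 2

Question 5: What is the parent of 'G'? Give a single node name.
Answer: E

Derivation:
Scan adjacency: G appears as child of E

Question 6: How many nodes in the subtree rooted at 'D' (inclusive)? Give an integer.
Answer: 3

Derivation:
Subtree rooted at D contains: D, F, H
Count = 3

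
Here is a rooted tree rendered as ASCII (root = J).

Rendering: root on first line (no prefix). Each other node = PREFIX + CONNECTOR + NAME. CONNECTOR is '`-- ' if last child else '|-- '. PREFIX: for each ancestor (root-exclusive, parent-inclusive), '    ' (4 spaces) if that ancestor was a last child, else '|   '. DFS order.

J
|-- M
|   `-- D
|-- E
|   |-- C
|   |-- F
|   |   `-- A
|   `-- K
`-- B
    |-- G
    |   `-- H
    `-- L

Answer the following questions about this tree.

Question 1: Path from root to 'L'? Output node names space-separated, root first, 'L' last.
Walk down from root: J -> B -> L

Answer: J B L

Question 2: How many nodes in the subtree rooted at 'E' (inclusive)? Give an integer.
Answer: 5

Derivation:
Subtree rooted at E contains: A, C, E, F, K
Count = 5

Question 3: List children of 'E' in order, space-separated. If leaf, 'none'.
Answer: C F K

Derivation:
Node E's children (from adjacency): C, F, K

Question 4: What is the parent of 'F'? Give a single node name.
Scan adjacency: F appears as child of E

Answer: E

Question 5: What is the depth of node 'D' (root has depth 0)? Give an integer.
Answer: 2

Derivation:
Path from root to D: J -> M -> D
Depth = number of edges = 2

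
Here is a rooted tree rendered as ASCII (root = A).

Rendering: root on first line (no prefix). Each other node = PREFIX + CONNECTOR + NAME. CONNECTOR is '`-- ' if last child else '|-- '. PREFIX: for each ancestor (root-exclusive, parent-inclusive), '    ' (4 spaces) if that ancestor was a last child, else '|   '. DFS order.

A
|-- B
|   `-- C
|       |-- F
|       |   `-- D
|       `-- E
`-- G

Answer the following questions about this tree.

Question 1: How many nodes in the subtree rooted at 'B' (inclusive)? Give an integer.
Answer: 5

Derivation:
Subtree rooted at B contains: B, C, D, E, F
Count = 5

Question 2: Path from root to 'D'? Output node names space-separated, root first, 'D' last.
Walk down from root: A -> B -> C -> F -> D

Answer: A B C F D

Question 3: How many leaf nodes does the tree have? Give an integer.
Answer: 3

Derivation:
Leaves (nodes with no children): D, E, G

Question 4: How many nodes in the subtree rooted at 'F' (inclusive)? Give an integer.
Answer: 2

Derivation:
Subtree rooted at F contains: D, F
Count = 2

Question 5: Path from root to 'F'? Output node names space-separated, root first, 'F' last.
Walk down from root: A -> B -> C -> F

Answer: A B C F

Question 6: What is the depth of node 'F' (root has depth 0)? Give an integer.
Path from root to F: A -> B -> C -> F
Depth = number of edges = 3

Answer: 3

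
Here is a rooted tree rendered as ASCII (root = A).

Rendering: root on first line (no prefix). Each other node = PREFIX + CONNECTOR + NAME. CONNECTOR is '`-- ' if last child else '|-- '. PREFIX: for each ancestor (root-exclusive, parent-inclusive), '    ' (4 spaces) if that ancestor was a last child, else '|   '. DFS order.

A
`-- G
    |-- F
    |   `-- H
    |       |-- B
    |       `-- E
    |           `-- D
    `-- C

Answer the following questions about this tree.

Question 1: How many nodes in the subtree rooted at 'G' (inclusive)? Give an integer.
Subtree rooted at G contains: B, C, D, E, F, G, H
Count = 7

Answer: 7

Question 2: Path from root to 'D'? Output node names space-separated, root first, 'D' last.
Walk down from root: A -> G -> F -> H -> E -> D

Answer: A G F H E D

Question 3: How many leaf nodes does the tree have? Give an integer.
Leaves (nodes with no children): B, C, D

Answer: 3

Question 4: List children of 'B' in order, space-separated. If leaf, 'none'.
Node B's children (from adjacency): (leaf)

Answer: none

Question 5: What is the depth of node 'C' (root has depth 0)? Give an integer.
Answer: 2

Derivation:
Path from root to C: A -> G -> C
Depth = number of edges = 2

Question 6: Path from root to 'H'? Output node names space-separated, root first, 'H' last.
Walk down from root: A -> G -> F -> H

Answer: A G F H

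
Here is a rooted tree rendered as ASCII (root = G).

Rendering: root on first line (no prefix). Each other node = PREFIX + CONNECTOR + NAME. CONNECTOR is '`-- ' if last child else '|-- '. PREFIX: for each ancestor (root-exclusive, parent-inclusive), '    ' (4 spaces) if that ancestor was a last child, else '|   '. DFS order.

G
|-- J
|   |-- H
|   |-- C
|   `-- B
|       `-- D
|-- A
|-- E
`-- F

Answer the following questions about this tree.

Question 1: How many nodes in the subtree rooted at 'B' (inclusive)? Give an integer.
Subtree rooted at B contains: B, D
Count = 2

Answer: 2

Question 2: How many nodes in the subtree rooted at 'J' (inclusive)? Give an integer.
Subtree rooted at J contains: B, C, D, H, J
Count = 5

Answer: 5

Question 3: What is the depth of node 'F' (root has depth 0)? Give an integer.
Answer: 1

Derivation:
Path from root to F: G -> F
Depth = number of edges = 1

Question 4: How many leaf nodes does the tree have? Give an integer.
Leaves (nodes with no children): A, C, D, E, F, H

Answer: 6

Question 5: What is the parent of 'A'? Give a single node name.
Answer: G

Derivation:
Scan adjacency: A appears as child of G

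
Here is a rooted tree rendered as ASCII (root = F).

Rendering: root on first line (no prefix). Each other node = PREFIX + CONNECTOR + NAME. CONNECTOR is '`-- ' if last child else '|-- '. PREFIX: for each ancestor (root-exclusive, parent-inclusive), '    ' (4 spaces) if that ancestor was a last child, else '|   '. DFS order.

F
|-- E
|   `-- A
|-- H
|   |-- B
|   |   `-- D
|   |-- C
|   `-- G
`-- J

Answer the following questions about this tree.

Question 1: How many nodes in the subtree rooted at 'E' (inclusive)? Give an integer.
Subtree rooted at E contains: A, E
Count = 2

Answer: 2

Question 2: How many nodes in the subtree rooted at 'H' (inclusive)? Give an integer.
Answer: 5

Derivation:
Subtree rooted at H contains: B, C, D, G, H
Count = 5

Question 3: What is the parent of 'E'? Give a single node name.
Answer: F

Derivation:
Scan adjacency: E appears as child of F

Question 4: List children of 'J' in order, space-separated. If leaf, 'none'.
Answer: none

Derivation:
Node J's children (from adjacency): (leaf)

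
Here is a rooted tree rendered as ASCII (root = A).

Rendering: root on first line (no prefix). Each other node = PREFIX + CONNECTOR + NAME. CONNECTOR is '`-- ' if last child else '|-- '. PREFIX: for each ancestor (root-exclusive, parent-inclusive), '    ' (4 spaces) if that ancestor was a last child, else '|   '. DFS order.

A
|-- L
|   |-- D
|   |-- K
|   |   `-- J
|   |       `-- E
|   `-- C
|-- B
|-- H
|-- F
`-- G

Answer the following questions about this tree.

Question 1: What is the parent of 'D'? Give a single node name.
Scan adjacency: D appears as child of L

Answer: L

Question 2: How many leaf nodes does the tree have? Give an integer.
Answer: 7

Derivation:
Leaves (nodes with no children): B, C, D, E, F, G, H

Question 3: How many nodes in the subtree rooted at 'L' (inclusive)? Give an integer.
Subtree rooted at L contains: C, D, E, J, K, L
Count = 6

Answer: 6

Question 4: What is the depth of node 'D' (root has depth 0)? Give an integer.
Answer: 2

Derivation:
Path from root to D: A -> L -> D
Depth = number of edges = 2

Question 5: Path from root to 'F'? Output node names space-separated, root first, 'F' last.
Answer: A F

Derivation:
Walk down from root: A -> F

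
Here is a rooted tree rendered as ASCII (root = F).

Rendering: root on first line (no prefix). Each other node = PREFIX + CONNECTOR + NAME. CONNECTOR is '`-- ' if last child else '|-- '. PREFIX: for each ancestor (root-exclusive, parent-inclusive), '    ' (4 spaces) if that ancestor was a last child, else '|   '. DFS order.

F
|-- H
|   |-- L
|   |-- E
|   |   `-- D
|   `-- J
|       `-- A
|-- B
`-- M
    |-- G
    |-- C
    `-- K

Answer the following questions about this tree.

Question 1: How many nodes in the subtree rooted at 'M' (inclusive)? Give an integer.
Answer: 4

Derivation:
Subtree rooted at M contains: C, G, K, M
Count = 4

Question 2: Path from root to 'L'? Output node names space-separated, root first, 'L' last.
Walk down from root: F -> H -> L

Answer: F H L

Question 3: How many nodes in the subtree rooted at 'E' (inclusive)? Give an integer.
Subtree rooted at E contains: D, E
Count = 2

Answer: 2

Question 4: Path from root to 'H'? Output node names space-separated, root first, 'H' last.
Walk down from root: F -> H

Answer: F H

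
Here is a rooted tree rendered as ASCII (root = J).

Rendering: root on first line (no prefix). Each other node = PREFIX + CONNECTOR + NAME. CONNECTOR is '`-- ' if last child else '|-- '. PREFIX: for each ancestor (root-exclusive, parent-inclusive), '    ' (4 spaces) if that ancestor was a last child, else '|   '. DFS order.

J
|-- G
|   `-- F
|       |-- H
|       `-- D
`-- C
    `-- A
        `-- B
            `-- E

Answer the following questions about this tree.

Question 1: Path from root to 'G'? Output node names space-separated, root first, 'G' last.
Answer: J G

Derivation:
Walk down from root: J -> G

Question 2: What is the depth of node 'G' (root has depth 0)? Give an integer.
Path from root to G: J -> G
Depth = number of edges = 1

Answer: 1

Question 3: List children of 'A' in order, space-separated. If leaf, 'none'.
Node A's children (from adjacency): B

Answer: B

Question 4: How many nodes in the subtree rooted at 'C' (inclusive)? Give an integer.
Answer: 4

Derivation:
Subtree rooted at C contains: A, B, C, E
Count = 4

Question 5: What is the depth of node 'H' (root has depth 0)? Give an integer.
Path from root to H: J -> G -> F -> H
Depth = number of edges = 3

Answer: 3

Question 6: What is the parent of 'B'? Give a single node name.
Scan adjacency: B appears as child of A

Answer: A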